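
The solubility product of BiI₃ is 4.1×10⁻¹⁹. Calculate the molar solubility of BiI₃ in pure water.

1.1×10⁻⁵ M

BiI₃(s) ⇌ Bi³⁺(aq) + 3 I⁻(aq)
For each mole of BiI₃ that dissolves per liter, [Bi³⁺] = s and [I⁻] = 3s; let s denote this solubility.
Ksp = [Bi³⁺][I⁻]^3 = s · (3s)^3 = 27s^4
27s^4 = 4.1×10⁻¹⁹  ⇒  s^4 = 1.5×10⁻²⁰
s = (1.5×10⁻²⁰)^(1/4) = 1.1×10⁻⁵ mol/L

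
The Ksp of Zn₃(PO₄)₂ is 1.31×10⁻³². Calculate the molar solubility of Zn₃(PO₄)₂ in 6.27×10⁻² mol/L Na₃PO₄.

4.98×10⁻¹¹ M

Zn₃(PO₄)₂(s) ⇌ 3 Zn²⁺(aq) + 2 PO₄³⁻(aq)
With PO₄³⁻ already at 6.27×10⁻² mol/L and s small, take [PO₄³⁻] ≈ 6.27×10⁻² mol/L and [Zn²⁺] = 3s.
Ksp = [Zn²⁺]^3[PO₄³⁻]^2 = (3s)^3(6.27×10⁻²)^2
(3s)^3 = 1.31×10⁻³² / (6.27×10⁻²)^2 = 3.33×10⁻³⁰
s = 4.98×10⁻¹¹ mol/L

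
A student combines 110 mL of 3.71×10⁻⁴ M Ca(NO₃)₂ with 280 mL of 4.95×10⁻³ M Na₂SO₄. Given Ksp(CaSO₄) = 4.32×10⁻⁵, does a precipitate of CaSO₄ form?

No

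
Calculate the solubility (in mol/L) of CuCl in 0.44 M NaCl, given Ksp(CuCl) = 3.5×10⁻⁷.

CuCl(s) ⇌ Cu⁺(aq) + Cl⁻(aq)
With Cl⁻ already at 0.44 M and s small, take [Cl⁻] ≈ 0.44 M and [Cu⁺] = s.
Ksp = [Cu⁺][Cl⁻] = s(0.44)
s = 3.5×10⁻⁷ / (0.44) = 8.0×10⁻⁷
s = 8.0×10⁻⁷ M

8.0×10⁻⁷ M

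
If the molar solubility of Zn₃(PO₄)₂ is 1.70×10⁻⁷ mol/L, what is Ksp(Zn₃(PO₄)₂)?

Zn₃(PO₄)₂(s) ⇌ 3 Zn²⁺(aq) + 2 PO₄³⁻(aq)
For each mole of Zn₃(PO₄)₂ that dissolves per liter, [Zn²⁺] = 3s and [PO₄³⁻] = 2s; let s denote this solubility.
Ksp = [Zn²⁺]^3[PO₄³⁻]^2 = (3s)^3 · (2s)^2 = 108s^5
Ksp = 108 × (1.70×10⁻⁷)^5 = 1.53×10⁻³²

Ksp = 1.53×10⁻³²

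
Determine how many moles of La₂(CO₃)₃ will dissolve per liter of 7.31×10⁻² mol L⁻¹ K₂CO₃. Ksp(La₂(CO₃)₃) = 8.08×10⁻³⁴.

7.19×10⁻¹⁶ M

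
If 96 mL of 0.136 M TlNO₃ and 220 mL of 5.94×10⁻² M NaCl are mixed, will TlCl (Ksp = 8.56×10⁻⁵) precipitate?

Yes

After mixing, V = 96 mL + 220 mL = 316 mL.
[Tl⁺] = (0.136)(96)/316 = 4.13×10⁻² M
[Cl⁻] = (5.94×10⁻²)(220)/316 = 4.14×10⁻² M
Q = [Tl⁺][Cl⁻] = 1.71×10⁻³
Because Q > Ksp (1.71×10⁻³ vs 8.56×10⁻⁵), a precipitate of TlCl forms.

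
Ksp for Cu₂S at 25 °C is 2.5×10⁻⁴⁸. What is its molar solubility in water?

Cu₂S(s) ⇌ 2 Cu⁺(aq) + S²⁻(aq)
If s mol/L of Cu₂S dissolves, [Cu⁺] = 2s and [S²⁻] = s.
Ksp = [Cu⁺]^2[S²⁻] = (2s)^2 · s = 4s^3
4s^3 = 2.5×10⁻⁴⁸  ⇒  s^3 = 6.3×10⁻⁴⁹
Taking the 3rd root, s = 8.5×10⁻¹⁷ M.

8.5×10⁻¹⁷ M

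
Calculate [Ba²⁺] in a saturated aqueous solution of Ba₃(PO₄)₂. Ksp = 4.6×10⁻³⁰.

Ba₃(PO₄)₂(s) ⇌ 3 Ba²⁺(aq) + 2 PO₄³⁻(aq)
Let s be the molar solubility. Then [Ba²⁺] = 3s and [PO₄³⁻] = 2s.
Ksp = [Ba²⁺]^3[PO₄³⁻]^2 = (3s)^3 · (2s)^2 = 108s^5 = 4.6×10⁻³⁰
s = 5.3×10⁻⁷ mol/L
[Ba²⁺] = 3s = 1.6×10⁻⁶ mol/L

1.6×10⁻⁶ M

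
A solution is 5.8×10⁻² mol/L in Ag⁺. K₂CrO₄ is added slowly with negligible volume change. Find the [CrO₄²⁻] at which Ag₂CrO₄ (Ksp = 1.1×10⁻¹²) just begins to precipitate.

3.3×10⁻¹⁰ M

Precipitation of each salt begins when its ion product equals Ksp.
Ag₂CrO₄(s) ⇌ 2 Ag⁺(aq) + CrO₄²⁻(aq)
Ksp = [Ag⁺]^2[CrO₄²⁻] = [CrO₄²⁻](5.8×10⁻²)^2
[CrO₄²⁻] = 1.1×10⁻¹² / (5.8×10⁻²)^2 = 3.3×10⁻¹⁰
[CrO₄²⁻] = 3.3×10⁻¹⁰ mol/L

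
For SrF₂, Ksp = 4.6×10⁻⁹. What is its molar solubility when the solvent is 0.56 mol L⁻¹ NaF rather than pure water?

1.5×10⁻⁸ M

SrF₂(s) ⇌ Sr²⁺(aq) + 2 F⁻(aq)
F⁻ is already present at 0.56 mol L⁻¹. If s mol/L of SrF₂ dissolves, [Sr²⁺] = s while [F⁻] ≈ 0.56 mol L⁻¹.
Ksp = [Sr²⁺][F⁻]^2 = s(0.56)^2
s = 4.6×10⁻⁹ / (0.56)^2 = 1.5×10⁻⁸
s = 1.5×10⁻⁸ mol L⁻¹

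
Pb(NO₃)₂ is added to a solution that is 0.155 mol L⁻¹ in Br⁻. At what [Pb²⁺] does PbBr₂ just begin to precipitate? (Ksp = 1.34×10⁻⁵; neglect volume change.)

5.58×10⁻⁴ M

A salt starts to precipitate once the ion product Q reaches its Ksp.
PbBr₂(s) ⇌ Pb²⁺(aq) + 2 Br⁻(aq)
Ksp = [Pb²⁺][Br⁻]^2 = [Pb²⁺](0.155)^2
[Pb²⁺] = 1.34×10⁻⁵ / (0.155)^2 = 5.58×10⁻⁴
[Pb²⁺] = 5.58×10⁻⁴ mol L⁻¹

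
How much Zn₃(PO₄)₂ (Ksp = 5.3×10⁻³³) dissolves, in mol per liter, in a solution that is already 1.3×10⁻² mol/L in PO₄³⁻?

Zn₃(PO₄)₂(s) ⇌ 3 Zn²⁺(aq) + 2 PO₄³⁻(aq)
PO₄³⁻ is already present at 1.3×10⁻² mol/L. If s mol/L of Zn₃(PO₄)₂ dissolves, [Zn²⁺] = 3s while [PO₄³⁻] ≈ 1.3×10⁻² mol/L.
Ksp = [Zn²⁺]^3[PO₄³⁻]^2 = (3s)^3(1.3×10⁻²)^2
(3s)^3 = 5.3×10⁻³³ / (1.3×10⁻²)^2 = 3.1×10⁻²⁹
s = 1.1×10⁻¹⁰ mol/L

1.1×10⁻¹⁰ M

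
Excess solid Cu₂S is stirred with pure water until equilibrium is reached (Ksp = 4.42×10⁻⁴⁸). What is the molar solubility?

Cu₂S(s) ⇌ 2 Cu⁺(aq) + S²⁻(aq)
Let s be the molar solubility. Then [Cu⁺] = 2s and [S²⁻] = s.
Ksp = [Cu⁺]^2[S²⁻] = (2s)^2 · s = 4s^3
4s^3 = 4.42×10⁻⁴⁸  ⇒  s^3 = 1.11×10⁻⁴⁸
Taking the 3rd root, s = 1.03×10⁻¹⁶ M.

1.03×10⁻¹⁶ M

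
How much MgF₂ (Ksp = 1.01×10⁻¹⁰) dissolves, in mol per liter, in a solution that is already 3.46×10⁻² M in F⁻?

8.44×10⁻⁸ M

MgF₂(s) ⇌ Mg²⁺(aq) + 2 F⁻(aq)
With F⁻ already at 3.46×10⁻² M and s small, take [F⁻] ≈ 3.46×10⁻² M and [Mg²⁺] = s.
Ksp = [Mg²⁺][F⁻]^2 = s(3.46×10⁻²)^2
s = 1.01×10⁻¹⁰ / (3.46×10⁻²)^2 = 8.44×10⁻⁸
s = 8.44×10⁻⁸ M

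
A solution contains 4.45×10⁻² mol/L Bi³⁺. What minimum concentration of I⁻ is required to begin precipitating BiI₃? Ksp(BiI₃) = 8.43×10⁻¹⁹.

2.67×10⁻⁶ M

A salt starts to precipitate once the ion product Q reaches its Ksp.
BiI₃(s) ⇌ Bi³⁺(aq) + 3 I⁻(aq)
Ksp = [Bi³⁺][I⁻]^3 = [I⁻]^3(4.45×10⁻²)
[I⁻]^3 = 8.43×10⁻¹⁹ / (4.45×10⁻²) = 1.89×10⁻¹⁷
[I⁻] = 2.67×10⁻⁶ mol/L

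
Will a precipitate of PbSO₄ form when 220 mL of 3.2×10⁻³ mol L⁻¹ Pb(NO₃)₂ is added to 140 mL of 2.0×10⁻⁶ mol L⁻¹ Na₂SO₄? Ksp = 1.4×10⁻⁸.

Total volume after mixing = 220 + 140 = 360 mL.
[Pb²⁺] = (3.2×10⁻³)(220)/360 = 2.0×10⁻³ mol L⁻¹
[SO₄²⁻] = (2.0×10⁻⁶)(140)/360 = 7.8×10⁻⁷ mol L⁻¹
Q = [Pb²⁺][SO₄²⁻] = 1.5×10⁻⁹
Q < Ksp (1.5×10⁻⁹ vs 1.4×10⁻⁸); the solution remains unsaturated and no precipitate forms.

No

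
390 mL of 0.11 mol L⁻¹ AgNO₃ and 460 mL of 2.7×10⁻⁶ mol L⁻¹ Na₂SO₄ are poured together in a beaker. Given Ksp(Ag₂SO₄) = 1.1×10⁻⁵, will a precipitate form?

After mixing, V = 390 mL + 460 mL = 850 mL.
[Ag⁺] = (0.11)(390)/850 = 5.0×10⁻² mol L⁻¹
[SO₄²⁻] = (2.7×10⁻⁶)(460)/850 = 1.5×10⁻⁶ mol L⁻¹
Q = [Ag⁺]^2[SO₄²⁻] = 3.7×10⁻⁹
Q = 3.7×10⁻⁹ < Ksp = 1.1×10⁻⁵, so the solution is unsaturated and no precipitate forms.

No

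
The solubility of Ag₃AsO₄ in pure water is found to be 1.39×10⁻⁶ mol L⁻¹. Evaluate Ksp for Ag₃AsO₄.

Ksp = 1.01×10⁻²²

Ag₃AsO₄(s) ⇌ 3 Ag⁺(aq) + AsO₄³⁻(aq)
Let s be the molar solubility. Then [Ag⁺] = 3s and [AsO₄³⁻] = s.
Ksp = [Ag⁺]^3[AsO₄³⁻] = (3s)^3 · s = 27s^4
Ksp = 27 × (1.39×10⁻⁶)^4 = 1.01×10⁻²²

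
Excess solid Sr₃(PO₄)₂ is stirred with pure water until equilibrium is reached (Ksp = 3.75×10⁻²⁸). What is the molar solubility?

Sr₃(PO₄)₂(s) ⇌ 3 Sr²⁺(aq) + 2 PO₄³⁻(aq)
Call the molar solubility s, so that [Sr²⁺] = 3s and [PO₄³⁻] = 2s.
Ksp = [Sr²⁺]^3[PO₄³⁻]^2 = (3s)^3 · (2s)^2 = 108s^5
108s^5 = 3.75×10⁻²⁸  ⇒  s^5 = 3.47×10⁻³⁰
s = 1.28×10⁻⁶ mol/L

1.28×10⁻⁶ M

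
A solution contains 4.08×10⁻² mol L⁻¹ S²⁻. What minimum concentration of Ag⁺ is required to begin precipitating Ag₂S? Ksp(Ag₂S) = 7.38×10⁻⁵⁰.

1.34×10⁻²⁴ M

The threshold for precipitation is Q = Ksp.
Ag₂S(s) ⇌ 2 Ag⁺(aq) + S²⁻(aq)
Ksp = [Ag⁺]^2[S²⁻] = [Ag⁺]^2(4.08×10⁻²)
[Ag⁺]^2 = 7.38×10⁻⁵⁰ / (4.08×10⁻²) = 1.81×10⁻⁴⁸
[Ag⁺] = 1.34×10⁻²⁴ mol L⁻¹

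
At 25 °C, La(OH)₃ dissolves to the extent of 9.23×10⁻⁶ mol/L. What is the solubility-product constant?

La(OH)₃(s) ⇌ La³⁺(aq) + 3 OH⁻(aq)
For each mole of La(OH)₃ that dissolves per liter, [La³⁺] = s and [OH⁻] = 3s; let s denote this solubility.
Ksp = [La³⁺][OH⁻]^3 = s · (3s)^3 = 27s^4
Ksp = 27 × (9.23×10⁻⁶)^4 = 1.96×10⁻¹⁹

Ksp = 1.96×10⁻¹⁹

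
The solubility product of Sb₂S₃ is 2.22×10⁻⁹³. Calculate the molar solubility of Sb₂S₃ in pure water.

1.16×10⁻¹⁹ M

Sb₂S₃(s) ⇌ 2 Sb³⁺(aq) + 3 S²⁻(aq)
Call the molar solubility s, so that [Sb³⁺] = 2s and [S²⁻] = 3s.
Ksp = [Sb³⁺]^2[S²⁻]^3 = (2s)^2 · (3s)^3 = 108s^5
108s^5 = 2.22×10⁻⁹³  ⇒  s^5 = 2.06×10⁻⁹⁵
Taking the 5th root, s = 1.16×10⁻¹⁹ mol L⁻¹.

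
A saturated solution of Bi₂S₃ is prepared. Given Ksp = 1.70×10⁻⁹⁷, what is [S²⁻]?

5.21×10⁻²⁰ M

Bi₂S₃(s) ⇌ 2 Bi³⁺(aq) + 3 S²⁻(aq)
For each mole of Bi₂S₃ that dissolves per liter, [Bi³⁺] = 2s and [S²⁻] = 3s; let s denote this solubility.
Ksp = [Bi³⁺]^2[S²⁻]^3 = (2s)^2 · (3s)^3 = 108s^5 = 1.70×10⁻⁹⁷
s = 1.74×10⁻²⁰ mol/L
[S²⁻] = 3s = 5.21×10⁻²⁰ mol/L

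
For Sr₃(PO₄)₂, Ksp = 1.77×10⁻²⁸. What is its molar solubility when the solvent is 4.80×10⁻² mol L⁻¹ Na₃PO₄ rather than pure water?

1.42×10⁻⁹ M

Sr₃(PO₄)₂(s) ⇌ 3 Sr²⁺(aq) + 2 PO₄³⁻(aq)
PO₄³⁻ is already present at 4.80×10⁻² mol L⁻¹. If s mol/L of Sr₃(PO₄)₂ dissolves, [Sr²⁺] = 3s while [PO₄³⁻] ≈ 4.80×10⁻² mol L⁻¹.
Ksp = [Sr²⁺]^3[PO₄³⁻]^2 = (3s)^3(4.80×10⁻²)^2
(3s)^3 = 1.77×10⁻²⁸ / (4.80×10⁻²)^2 = 7.68×10⁻²⁶
s = 1.42×10⁻⁹ mol L⁻¹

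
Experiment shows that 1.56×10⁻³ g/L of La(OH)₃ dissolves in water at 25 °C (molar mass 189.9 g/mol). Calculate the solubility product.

s = (1.56×10⁻³ g L⁻¹)/(189.9 g mol⁻¹) = 8.2148×10⁻⁶ M
La(OH)₃(s) ⇌ La³⁺(aq) + 3 OH⁻(aq)
Let s be the molar solubility. Then [La³⁺] = s and [OH⁻] = 3s.
Ksp = [La³⁺][OH⁻]^3 = s · (3s)^3 = 27s^4
Ksp = 27 × (8.2148×10⁻⁶)^4 = 1.23×10⁻¹⁹

Ksp = 1.23×10⁻¹⁹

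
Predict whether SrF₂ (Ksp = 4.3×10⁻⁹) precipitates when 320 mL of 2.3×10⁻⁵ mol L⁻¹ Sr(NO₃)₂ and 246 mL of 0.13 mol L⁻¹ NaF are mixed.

Yes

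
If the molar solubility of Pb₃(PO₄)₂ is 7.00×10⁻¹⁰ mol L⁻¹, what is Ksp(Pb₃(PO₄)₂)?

Pb₃(PO₄)₂(s) ⇌ 3 Pb²⁺(aq) + 2 PO₄³⁻(aq)
If s mol/L of Pb₃(PO₄)₂ dissolves, [Pb²⁺] = 3s and [PO₄³⁻] = 2s.
Ksp = [Pb²⁺]^3[PO₄³⁻]^2 = (3s)^3 · (2s)^2 = 108s^5
Ksp = 108 × (7.00×10⁻¹⁰)^5 = 1.82×10⁻⁴⁴

Ksp = 1.82×10⁻⁴⁴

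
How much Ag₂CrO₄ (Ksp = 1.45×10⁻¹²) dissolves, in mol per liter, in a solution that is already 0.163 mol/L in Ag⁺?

5.46×10⁻¹¹ M

Ag₂CrO₄(s) ⇌ 2 Ag⁺(aq) + CrO₄²⁻(aq)
Ag⁺ is already present at 0.163 mol/L. If s mol/L of Ag₂CrO₄ dissolves, [CrO₄²⁻] = s while [Ag⁺] ≈ 0.163 mol/L.
Ksp = [Ag⁺]^2[CrO₄²⁻] = (0.163)^2s
s = 1.45×10⁻¹² / (0.163)^2 = 5.46×10⁻¹¹
s = 5.46×10⁻¹¹ mol/L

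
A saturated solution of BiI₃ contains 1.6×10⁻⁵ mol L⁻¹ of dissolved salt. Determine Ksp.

Ksp = 1.8×10⁻¹⁸

BiI₃(s) ⇌ Bi³⁺(aq) + 3 I⁻(aq)
If s mol/L of BiI₃ dissolves, [Bi³⁺] = s and [I⁻] = 3s.
Ksp = [Bi³⁺][I⁻]^3 = s · (3s)^3 = 27s^4
Ksp = 27 × (1.6×10⁻⁵)^4 = 1.8×10⁻¹⁸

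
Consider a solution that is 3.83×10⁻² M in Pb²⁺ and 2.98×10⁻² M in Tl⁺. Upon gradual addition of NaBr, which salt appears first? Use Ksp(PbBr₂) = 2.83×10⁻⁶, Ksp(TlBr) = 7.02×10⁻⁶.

TlBr

The threshold for precipitation is Q = Ksp.
For PbBr₂: [Br⁻] = (Ksp/[Pb²⁺])^(1/2) = 8.60×10⁻³ M
For TlBr: [Br⁻] = (Ksp/[Tl⁺]) = 2.36×10⁻⁴ M
TlBr requires the lower [Br⁻], so it precipitates first.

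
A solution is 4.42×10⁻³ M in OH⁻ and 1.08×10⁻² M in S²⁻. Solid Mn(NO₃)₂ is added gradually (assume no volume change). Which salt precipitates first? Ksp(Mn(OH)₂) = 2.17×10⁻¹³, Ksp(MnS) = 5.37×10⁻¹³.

MnS

A salt starts to precipitate once the ion product Q reaches its Ksp.
For Mn(OH)₂: [Mn²⁺] = (Ksp/[OH⁻]^2) = 1.11×10⁻⁸ M
For MnS: [Mn²⁺] = (Ksp/[S²⁻]) = 4.97×10⁻¹¹ M
The smaller threshold [Mn²⁺] is reached first, so MnS precipitates first.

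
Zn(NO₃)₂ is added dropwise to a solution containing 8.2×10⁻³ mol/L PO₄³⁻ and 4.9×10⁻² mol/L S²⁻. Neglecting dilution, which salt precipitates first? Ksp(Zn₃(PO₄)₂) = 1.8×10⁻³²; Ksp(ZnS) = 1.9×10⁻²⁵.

The threshold for precipitation is Q = Ksp.
For Zn₃(PO₄)₂: [Zn²⁺] = (Ksp/[PO₄³⁻]^2)^(1/3) = 6.4×10⁻¹⁰ mol/L
For ZnS: [Zn²⁺] = (Ksp/[S²⁻]) = 3.9×10⁻²⁴ mol/L
Since ZnS needs less Zn²⁺ to reach saturation, it precipitates first.

ZnS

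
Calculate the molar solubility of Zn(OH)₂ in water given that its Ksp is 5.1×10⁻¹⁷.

2.3×10⁻⁶ M

Zn(OH)₂(s) ⇌ Zn²⁺(aq) + 2 OH⁻(aq)
Call the molar solubility s, so that [Zn²⁺] = s and [OH⁻] = 2s.
Ksp = [Zn²⁺][OH⁻]^2 = s · (2s)^2 = 4s^3
4s^3 = 5.1×10⁻¹⁷  ⇒  s^3 = 1.3×10⁻¹⁷
Taking the 3rd root, s = 2.3×10⁻⁶ mol/L.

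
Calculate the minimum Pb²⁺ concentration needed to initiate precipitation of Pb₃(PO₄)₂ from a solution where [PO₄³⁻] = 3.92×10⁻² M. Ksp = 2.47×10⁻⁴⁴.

2.52×10⁻¹⁴ M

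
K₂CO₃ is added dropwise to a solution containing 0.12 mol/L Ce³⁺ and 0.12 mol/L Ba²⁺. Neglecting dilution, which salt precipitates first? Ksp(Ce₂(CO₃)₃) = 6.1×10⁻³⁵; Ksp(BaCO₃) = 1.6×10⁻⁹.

A salt starts to precipitate once the ion product Q reaches its Ksp.
For Ce₂(CO₃)₃: [CO₃²⁻] = (Ksp/[Ce³⁺]^2)^(1/3) = 1.6×10⁻¹¹ mol/L
For BaCO₃: [CO₃²⁻] = (Ksp/[Ba²⁺]) = 1.3×10⁻⁸ mol/L
Ce₂(CO₃)₃ requires the lower [CO₃²⁻], so it precipitates first.

Ce₂(CO₃)₃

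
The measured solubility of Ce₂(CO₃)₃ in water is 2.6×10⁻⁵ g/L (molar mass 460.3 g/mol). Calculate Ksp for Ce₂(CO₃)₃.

s = (2.6×10⁻⁵ g L⁻¹)/(460.3 g mol⁻¹) = 5.648×10⁻⁸ M
Ce₂(CO₃)₃(s) ⇌ 2 Ce³⁺(aq) + 3 CO₃²⁻(aq)
If s mol/L of Ce₂(CO₃)₃ dissolves, [Ce³⁺] = 2s and [CO₃²⁻] = 3s.
Ksp = [Ce³⁺]^2[CO₃²⁻]^3 = (2s)^2 · (3s)^3 = 108s^5
Ksp = 108 × (5.648×10⁻⁸)^5 = 6.2×10⁻³⁵

Ksp = 6.2×10⁻³⁵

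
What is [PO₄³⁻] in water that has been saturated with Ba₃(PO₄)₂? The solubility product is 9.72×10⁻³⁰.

1.24×10⁻⁶ M

Ba₃(PO₄)₂(s) ⇌ 3 Ba²⁺(aq) + 2 PO₄³⁻(aq)
With molar solubility s: [Ba²⁺] = 3s, [PO₄³⁻] = 2s.
Ksp = [Ba²⁺]^3[PO₄³⁻]^2 = (3s)^3 · (2s)^2 = 108s^5 = 9.72×10⁻³⁰
s = 6.18×10⁻⁷ M
[PO₄³⁻] = 2s = 1.24×10⁻⁶ M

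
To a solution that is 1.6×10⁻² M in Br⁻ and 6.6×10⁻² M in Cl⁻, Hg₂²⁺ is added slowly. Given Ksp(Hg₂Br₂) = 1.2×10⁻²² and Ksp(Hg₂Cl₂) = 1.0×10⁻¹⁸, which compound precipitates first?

The threshold for precipitation is Q = Ksp.
For Hg₂Br₂: [Hg₂²⁺] = (Ksp/[Br⁻]^2) = 4.7×10⁻¹⁹ M
For Hg₂Cl₂: [Hg₂²⁺] = (Ksp/[Cl⁻]^2) = 2.3×10⁻¹⁶ M
Hg₂Br₂ requires the lower [Hg₂²⁺], so it precipitates first.

Hg₂Br₂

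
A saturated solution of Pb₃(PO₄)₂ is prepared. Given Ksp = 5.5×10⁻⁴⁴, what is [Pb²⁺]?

2.6×10⁻⁹ M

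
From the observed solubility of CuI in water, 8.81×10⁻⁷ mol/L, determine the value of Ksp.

Ksp = 7.76×10⁻¹³

CuI(s) ⇌ Cu⁺(aq) + I⁻(aq)
Call the molar solubility s, so that [Cu⁺] = s and [I⁻] = s.
Ksp = [Cu⁺][I⁻] = s · s = s^2
Ksp = (8.81×10⁻⁷)^2 = 7.76×10⁻¹³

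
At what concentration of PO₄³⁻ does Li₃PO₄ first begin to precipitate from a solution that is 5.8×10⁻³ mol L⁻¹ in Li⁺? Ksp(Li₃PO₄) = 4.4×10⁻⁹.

2.3×10⁻² M

The threshold for precipitation is Q = Ksp.
Li₃PO₄(s) ⇌ 3 Li⁺(aq) + PO₄³⁻(aq)
Ksp = [Li⁺]^3[PO₄³⁻] = [PO₄³⁻](5.8×10⁻³)^3
[PO₄³⁻] = 4.4×10⁻⁹ / (5.8×10⁻³)^3 = 2.3×10⁻²
[PO₄³⁻] = 2.3×10⁻² mol L⁻¹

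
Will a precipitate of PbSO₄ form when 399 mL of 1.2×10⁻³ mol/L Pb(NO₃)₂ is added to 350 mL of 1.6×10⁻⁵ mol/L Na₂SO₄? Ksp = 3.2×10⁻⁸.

Total volume after mixing = 399 + 350 = 749 mL.
[Pb²⁺] = (1.2×10⁻³)(399)/749 = 6.4×10⁻⁴ mol/L
[SO₄²⁻] = (1.6×10⁻⁵)(350)/749 = 7.5×10⁻⁶ mol/L
Q = [Pb²⁺][SO₄²⁻] = 4.8×10⁻⁹
Q < Ksp (4.8×10⁻⁹ vs 3.2×10⁻⁸); the solution remains unsaturated and no precipitate forms.

No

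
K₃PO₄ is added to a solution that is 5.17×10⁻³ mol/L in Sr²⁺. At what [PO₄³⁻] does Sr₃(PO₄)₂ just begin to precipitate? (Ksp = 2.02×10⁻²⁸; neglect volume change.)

3.82×10⁻¹¹ M

Precipitation begins when Q = Ksp.
Sr₃(PO₄)₂(s) ⇌ 3 Sr²⁺(aq) + 2 PO₄³⁻(aq)
Ksp = [Sr²⁺]^3[PO₄³⁻]^2 = [PO₄³⁻]^2(5.17×10⁻³)^3
[PO₄³⁻]^2 = 2.02×10⁻²⁸ / (5.17×10⁻³)^3 = 1.46×10⁻²¹
[PO₄³⁻] = 3.82×10⁻¹¹ mol/L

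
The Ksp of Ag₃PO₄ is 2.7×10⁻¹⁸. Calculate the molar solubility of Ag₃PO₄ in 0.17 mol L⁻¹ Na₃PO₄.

8.4×10⁻⁷ M

Ag₃PO₄(s) ⇌ 3 Ag⁺(aq) + PO₄³⁻(aq)
Let s be the solubility of Ag₃PO₄ here. The common ion gives [PO₄³⁻] ≈ 0.17 mol L⁻¹, and [Ag⁺] = 3s.
Ksp = [Ag⁺]^3[PO₄³⁻] = (3s)^3(0.17)
(3s)^3 = 2.7×10⁻¹⁸ / (0.17) = 1.6×10⁻¹⁷
s = 8.4×10⁻⁷ mol L⁻¹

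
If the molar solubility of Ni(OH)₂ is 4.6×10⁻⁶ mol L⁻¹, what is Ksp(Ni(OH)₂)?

Ksp = 3.9×10⁻¹⁶

Ni(OH)₂(s) ⇌ Ni²⁺(aq) + 2 OH⁻(aq)
Call the molar solubility s, so that [Ni²⁺] = s and [OH⁻] = 2s.
Ksp = [Ni²⁺][OH⁻]^2 = s · (2s)^2 = 4s^3
Ksp = 4 × (4.6×10⁻⁶)^3 = 3.9×10⁻¹⁶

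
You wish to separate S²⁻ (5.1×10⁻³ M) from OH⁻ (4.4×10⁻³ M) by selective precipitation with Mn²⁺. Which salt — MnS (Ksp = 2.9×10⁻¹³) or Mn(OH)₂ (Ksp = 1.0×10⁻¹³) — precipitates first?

MnS

Precipitation of each salt begins when its ion product equals Ksp.
For MnS: [Mn²⁺] = (Ksp/[S²⁻]) = 5.7×10⁻¹¹ M
For Mn(OH)₂: [Mn²⁺] = (Ksp/[OH⁻]^2) = 5.2×10⁻⁹ M
The smaller threshold [Mn²⁺] is reached first, so MnS precipitates first.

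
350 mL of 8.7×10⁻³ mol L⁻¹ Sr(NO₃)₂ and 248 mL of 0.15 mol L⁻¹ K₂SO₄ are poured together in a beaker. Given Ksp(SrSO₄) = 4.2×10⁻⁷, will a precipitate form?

Yes

After mixing, V = 350 mL + 248 mL = 598 mL.
[Sr²⁺] = (8.7×10⁻³)(350)/598 = 5.1×10⁻³ mol L⁻¹
[SO₄²⁻] = (0.15)(248)/598 = 6.2×10⁻² mol L⁻¹
Q = [Sr²⁺][SO₄²⁻] = 3.2×10⁻⁴
Because Q > Ksp (3.2×10⁻⁴ vs 4.2×10⁻⁷), a precipitate of SrSO₄ forms.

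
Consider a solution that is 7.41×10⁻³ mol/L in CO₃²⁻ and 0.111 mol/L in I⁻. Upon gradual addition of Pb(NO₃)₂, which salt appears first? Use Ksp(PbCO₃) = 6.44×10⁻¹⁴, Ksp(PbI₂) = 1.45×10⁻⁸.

PbCO₃

The threshold for precipitation is Q = Ksp.
For PbCO₃: [Pb²⁺] = (Ksp/[CO₃²⁻]) = 8.69×10⁻¹² mol/L
For PbI₂: [Pb²⁺] = (Ksp/[I⁻]^2) = 1.18×10⁻⁶ mol/L
PbCO₃ requires the lower [Pb²⁺], so it precipitates first.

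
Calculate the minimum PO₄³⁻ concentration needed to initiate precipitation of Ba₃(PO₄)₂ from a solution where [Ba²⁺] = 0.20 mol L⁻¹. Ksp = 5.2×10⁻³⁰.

Each salt precipitates once Q = Ksp for that salt.
Ba₃(PO₄)₂(s) ⇌ 3 Ba²⁺(aq) + 2 PO₄³⁻(aq)
Ksp = [Ba²⁺]^3[PO₄³⁻]^2 = [PO₄³⁻]^2(0.20)^3
[PO₄³⁻]^2 = 5.2×10⁻³⁰ / (0.20)^3 = 6.5×10⁻²⁸
[PO₄³⁻] = 2.5×10⁻¹⁴ mol L⁻¹

2.5×10⁻¹⁴ M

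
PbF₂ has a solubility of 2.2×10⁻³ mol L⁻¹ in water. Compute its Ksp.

PbF₂(s) ⇌ Pb²⁺(aq) + 2 F⁻(aq)
If s mol/L of PbF₂ dissolves, [Pb²⁺] = s and [F⁻] = 2s.
Ksp = [Pb²⁺][F⁻]^2 = s · (2s)^2 = 4s^3
Ksp = 4 × (2.2×10⁻³)^3 = 4.3×10⁻⁸

Ksp = 4.3×10⁻⁸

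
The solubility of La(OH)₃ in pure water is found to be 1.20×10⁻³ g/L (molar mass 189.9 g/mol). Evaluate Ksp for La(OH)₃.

Ksp = 4.31×10⁻²⁰

Molar solubility s = (1.20×10⁻³ g/L) / (189.9 g/mol) = 6.3191×10⁻⁶ mol/L
La(OH)₃(s) ⇌ La³⁺(aq) + 3 OH⁻(aq)
If s mol/L of La(OH)₃ dissolves, [La³⁺] = s and [OH⁻] = 3s.
Ksp = [La³⁺][OH⁻]^3 = s · (3s)^3 = 27s^4
Ksp = 27 × (6.3191×10⁻⁶)^4 = 4.31×10⁻²⁰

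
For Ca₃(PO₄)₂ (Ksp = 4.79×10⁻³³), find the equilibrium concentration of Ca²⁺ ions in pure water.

4.04×10⁻⁷ M

Ca₃(PO₄)₂(s) ⇌ 3 Ca²⁺(aq) + 2 PO₄³⁻(aq)
Let s be the molar solubility. Then [Ca²⁺] = 3s and [PO₄³⁻] = 2s.
Ksp = [Ca²⁺]^3[PO₄³⁻]^2 = (3s)^3 · (2s)^2 = 108s^5 = 4.79×10⁻³³
s = 1.35×10⁻⁷ M
[Ca²⁺] = 3s = 4.04×10⁻⁷ M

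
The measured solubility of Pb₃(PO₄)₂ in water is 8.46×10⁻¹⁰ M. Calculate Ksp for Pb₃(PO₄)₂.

Ksp = 4.68×10⁻⁴⁴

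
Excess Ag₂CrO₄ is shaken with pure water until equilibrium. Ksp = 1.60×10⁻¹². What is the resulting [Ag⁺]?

1.47×10⁻⁴ M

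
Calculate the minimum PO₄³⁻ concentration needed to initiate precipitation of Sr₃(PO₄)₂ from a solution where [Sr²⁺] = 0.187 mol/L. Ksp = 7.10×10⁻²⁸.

3.30×10⁻¹³ M

The threshold for precipitation is Q = Ksp.
Sr₃(PO₄)₂(s) ⇌ 3 Sr²⁺(aq) + 2 PO₄³⁻(aq)
Ksp = [Sr²⁺]^3[PO₄³⁻]^2 = [PO₄³⁻]^2(0.187)^3
[PO₄³⁻]^2 = 7.10×10⁻²⁸ / (0.187)^3 = 1.09×10⁻²⁵
[PO₄³⁻] = 3.30×10⁻¹³ mol/L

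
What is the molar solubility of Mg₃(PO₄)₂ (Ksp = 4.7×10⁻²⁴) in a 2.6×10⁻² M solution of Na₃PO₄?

Mg₃(PO₄)₂(s) ⇌ 3 Mg²⁺(aq) + 2 PO₄³⁻(aq)
Let s be the solubility of Mg₃(PO₄)₂ here. The common ion gives [PO₄³⁻] ≈ 2.6×10⁻² M, and [Mg²⁺] = 3s.
Ksp = [Mg²⁺]^3[PO₄³⁻]^2 = (3s)^3(2.6×10⁻²)^2
(3s)^3 = 4.7×10⁻²⁴ / (2.6×10⁻²)^2 = 7.0×10⁻²¹
s = 6.4×10⁻⁸ M

6.4×10⁻⁸ M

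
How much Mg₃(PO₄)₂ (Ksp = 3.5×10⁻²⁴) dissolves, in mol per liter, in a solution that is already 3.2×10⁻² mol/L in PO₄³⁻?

Mg₃(PO₄)₂(s) ⇌ 3 Mg²⁺(aq) + 2 PO₄³⁻(aq)
PO₄³⁻ is already present at 3.2×10⁻² mol/L. If s mol/L of Mg₃(PO₄)₂ dissolves, [Mg²⁺] = 3s while [PO₄³⁻] ≈ 3.2×10⁻² mol/L.
Ksp = [Mg²⁺]^3[PO₄³⁻]^2 = (3s)^3(3.2×10⁻²)^2
(3s)^3 = 3.5×10⁻²⁴ / (3.2×10⁻²)^2 = 3.4×10⁻²¹
s = 5.0×10⁻⁸ mol/L

5.0×10⁻⁸ M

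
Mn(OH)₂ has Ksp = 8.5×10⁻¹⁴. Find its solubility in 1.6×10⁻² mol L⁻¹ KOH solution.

Mn(OH)₂(s) ⇌ Mn²⁺(aq) + 2 OH⁻(aq)
With OH⁻ already at 1.6×10⁻² mol L⁻¹ and s small, take [OH⁻] ≈ 1.6×10⁻² mol L⁻¹ and [Mn²⁺] = s.
Ksp = [Mn²⁺][OH⁻]^2 = s(1.6×10⁻²)^2
s = 8.5×10⁻¹⁴ / (1.6×10⁻²)^2 = 3.3×10⁻¹⁰
s = 3.3×10⁻¹⁰ mol L⁻¹

3.3×10⁻¹⁰ M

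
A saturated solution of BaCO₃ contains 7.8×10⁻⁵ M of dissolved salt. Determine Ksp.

Ksp = 6.1×10⁻⁹

BaCO₃(s) ⇌ Ba²⁺(aq) + CO₃²⁻(aq)
With molar solubility s: [Ba²⁺] = s, [CO₃²⁻] = s.
Ksp = [Ba²⁺][CO₃²⁻] = s · s = s^2
Ksp = (7.8×10⁻⁵)^2 = 6.1×10⁻⁹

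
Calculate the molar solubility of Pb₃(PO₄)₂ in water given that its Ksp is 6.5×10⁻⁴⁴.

Pb₃(PO₄)₂(s) ⇌ 3 Pb²⁺(aq) + 2 PO₄³⁻(aq)
Let s be the molar solubility. Then [Pb²⁺] = 3s and [PO₄³⁻] = 2s.
Ksp = [Pb²⁺]^3[PO₄³⁻]^2 = (3s)^3 · (2s)^2 = 108s^5
108s^5 = 6.5×10⁻⁴⁴  ⇒  s^5 = 6.0×10⁻⁴⁶
s = (6.0×10⁻⁴⁶)^(1/5) = 9.0×10⁻¹⁰ mol L⁻¹

9.0×10⁻¹⁰ M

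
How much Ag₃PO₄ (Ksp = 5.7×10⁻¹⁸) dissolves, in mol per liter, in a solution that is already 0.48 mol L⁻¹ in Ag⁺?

Ag₃PO₄(s) ⇌ 3 Ag⁺(aq) + PO₄³⁻(aq)
With Ag⁺ already at 0.48 mol L⁻¹ and s small, take [Ag⁺] ≈ 0.48 mol L⁻¹ and [PO₄³⁻] = s.
Ksp = [Ag⁺]^3[PO₄³⁻] = (0.48)^3s
s = 5.7×10⁻¹⁸ / (0.48)^3 = 5.2×10⁻¹⁷
s = 5.2×10⁻¹⁷ mol L⁻¹

5.2×10⁻¹⁷ M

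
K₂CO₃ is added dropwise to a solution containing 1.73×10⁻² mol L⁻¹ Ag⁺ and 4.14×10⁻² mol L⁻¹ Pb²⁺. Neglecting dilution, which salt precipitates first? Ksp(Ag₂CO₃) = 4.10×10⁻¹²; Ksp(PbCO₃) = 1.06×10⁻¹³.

PbCO₃

Each salt precipitates once Q = Ksp for that salt.
For Ag₂CO₃: [CO₃²⁻] = (Ksp/[Ag⁺]^2) = 1.37×10⁻⁸ mol L⁻¹
For PbCO₃: [CO₃²⁻] = (Ksp/[Pb²⁺]) = 2.56×10⁻¹² mol L⁻¹
Since PbCO₃ needs less CO₃²⁻ to reach saturation, it precipitates first.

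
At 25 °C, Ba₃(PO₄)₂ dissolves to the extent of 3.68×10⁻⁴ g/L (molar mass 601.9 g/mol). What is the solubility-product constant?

Ksp = 9.23×10⁻³⁰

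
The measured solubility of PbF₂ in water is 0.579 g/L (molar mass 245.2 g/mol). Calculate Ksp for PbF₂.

Ksp = 5.27×10⁻⁸

Molar solubility s = (0.579 g/L) / (245.2 g/mol) = 2.3613×10⁻³ mol/L
PbF₂(s) ⇌ Pb²⁺(aq) + 2 F⁻(aq)
Call the molar solubility s, so that [Pb²⁺] = s and [F⁻] = 2s.
Ksp = [Pb²⁺][F⁻]^2 = s · (2s)^2 = 4s^3
Ksp = 4 × (2.3613×10⁻³)^3 = 5.27×10⁻⁸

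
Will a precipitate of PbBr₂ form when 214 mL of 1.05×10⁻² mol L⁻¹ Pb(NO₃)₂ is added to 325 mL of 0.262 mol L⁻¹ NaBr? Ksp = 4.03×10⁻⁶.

Total volume after mixing = 214 + 325 = 539 mL.
[Pb²⁺] = (1.05×10⁻²)(214)/539 = 4.17×10⁻³ mol L⁻¹
[Br⁻] = (0.262)(325)/539 = 0.158 mol L⁻¹
Q = [Pb²⁺][Br⁻]^2 = 1.04×10⁻⁴
Because Q > Ksp (1.04×10⁻⁴ vs 4.03×10⁻⁶), a precipitate of PbBr₂ forms.

Yes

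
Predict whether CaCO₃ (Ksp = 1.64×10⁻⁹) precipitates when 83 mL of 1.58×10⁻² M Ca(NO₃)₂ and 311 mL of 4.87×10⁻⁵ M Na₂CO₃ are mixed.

Yes

The combined volume is 394 mL.
[Ca²⁺] = (1.58×10⁻²)(83)/394 = 3.33×10⁻³ M
[CO₃²⁻] = (4.87×10⁻⁵)(311)/394 = 3.84×10⁻⁵ M
Q = [Ca²⁺][CO₃²⁻] = 1.28×10⁻⁷
Q = 1.28×10⁻⁷ > Ksp = 1.64×10⁻⁹, so the solution is supersaturated and CaCO₃ precipitates.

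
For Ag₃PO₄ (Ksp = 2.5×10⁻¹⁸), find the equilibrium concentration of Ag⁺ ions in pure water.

Ag₃PO₄(s) ⇌ 3 Ag⁺(aq) + PO₄³⁻(aq)
With molar solubility s: [Ag⁺] = 3s, [PO₄³⁻] = s.
Ksp = [Ag⁺]^3[PO₄³⁻] = (3s)^3 · s = 27s^4 = 2.5×10⁻¹⁸
s = 1.7×10⁻⁵ M
[Ag⁺] = 3s = 5.2×10⁻⁵ M

5.2×10⁻⁵ M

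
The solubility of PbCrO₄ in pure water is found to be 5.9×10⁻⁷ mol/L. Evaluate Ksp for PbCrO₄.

Ksp = 3.5×10⁻¹³

PbCrO₄(s) ⇌ Pb²⁺(aq) + CrO₄²⁻(aq)
With molar solubility s: [Pb²⁺] = s, [CrO₄²⁻] = s.
Ksp = [Pb²⁺][CrO₄²⁻] = s · s = s^2
Ksp = (5.9×10⁻⁷)^2 = 3.5×10⁻¹³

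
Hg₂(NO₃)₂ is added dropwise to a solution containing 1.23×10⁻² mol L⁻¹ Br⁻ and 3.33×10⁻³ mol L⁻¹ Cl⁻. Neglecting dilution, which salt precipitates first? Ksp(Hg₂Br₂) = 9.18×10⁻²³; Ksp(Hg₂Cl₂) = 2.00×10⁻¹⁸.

A salt starts to precipitate once the ion product Q reaches its Ksp.
For Hg₂Br₂: [Hg₂²⁺] = (Ksp/[Br⁻]^2) = 6.07×10⁻¹⁹ mol L⁻¹
For Hg₂Cl₂: [Hg₂²⁺] = (Ksp/[Cl⁻]^2) = 1.80×10⁻¹³ mol L⁻¹
Hg₂Br₂ requires the lower [Hg₂²⁺], so it precipitates first.

Hg₂Br₂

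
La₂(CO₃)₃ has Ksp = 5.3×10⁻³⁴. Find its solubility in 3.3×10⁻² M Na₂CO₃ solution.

1.9×10⁻¹⁵ M

La₂(CO₃)₃(s) ⇌ 2 La³⁺(aq) + 3 CO₃²⁻(aq)
With CO₃²⁻ already at 3.3×10⁻² M and s small, take [CO₃²⁻] ≈ 3.3×10⁻² M and [La³⁺] = 2s.
Ksp = [La³⁺]^2[CO₃²⁻]^3 = (2s)^2(3.3×10⁻²)^3
(2s)^2 = 5.3×10⁻³⁴ / (3.3×10⁻²)^3 = 1.5×10⁻²⁹
s = 1.9×10⁻¹⁵ M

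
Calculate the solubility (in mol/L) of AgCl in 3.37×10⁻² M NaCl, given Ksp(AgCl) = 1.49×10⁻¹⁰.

AgCl(s) ⇌ Ag⁺(aq) + Cl⁻(aq)
Let s be the solubility of AgCl here. The common ion gives [Cl⁻] ≈ 3.37×10⁻² M, and [Ag⁺] = s.
Ksp = [Ag⁺][Cl⁻] = s(3.37×10⁻²)
s = 1.49×10⁻¹⁰ / (3.37×10⁻²) = 4.42×10⁻⁹
s = 4.42×10⁻⁹ M

4.42×10⁻⁹ M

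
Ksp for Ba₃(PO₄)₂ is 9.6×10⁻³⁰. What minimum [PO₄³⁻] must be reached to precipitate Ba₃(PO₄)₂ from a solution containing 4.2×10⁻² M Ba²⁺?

Precipitation of each salt begins when its ion product equals Ksp.
Ba₃(PO₄)₂(s) ⇌ 3 Ba²⁺(aq) + 2 PO₄³⁻(aq)
Ksp = [Ba²⁺]^3[PO₄³⁻]^2 = [PO₄³⁻]^2(4.2×10⁻²)^3
[PO₄³⁻]^2 = 9.6×10⁻³⁰ / (4.2×10⁻²)^3 = 1.3×10⁻²⁵
[PO₄³⁻] = 3.6×10⁻¹³ M

3.6×10⁻¹³ M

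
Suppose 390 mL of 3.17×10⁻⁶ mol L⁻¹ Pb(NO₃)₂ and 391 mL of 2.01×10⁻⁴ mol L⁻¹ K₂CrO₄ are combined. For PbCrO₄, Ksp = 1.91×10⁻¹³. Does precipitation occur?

Yes

Total volume after mixing = 390 + 391 = 781 mL.
[Pb²⁺] = (3.17×10⁻⁶)(390)/781 = 1.58×10⁻⁶ mol L⁻¹
[CrO₄²⁻] = (2.01×10⁻⁴)(391)/781 = 1.01×10⁻⁴ mol L⁻¹
Q = [Pb²⁺][CrO₄²⁻] = 1.59×10⁻¹⁰
Because Q > Ksp (1.59×10⁻¹⁰ vs 1.91×10⁻¹³), a precipitate of PbCrO₄ forms.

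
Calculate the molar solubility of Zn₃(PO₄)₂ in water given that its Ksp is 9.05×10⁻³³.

Zn₃(PO₄)₂(s) ⇌ 3 Zn²⁺(aq) + 2 PO₄³⁻(aq)
Call the molar solubility s, so that [Zn²⁺] = 3s and [PO₄³⁻] = 2s.
Ksp = [Zn²⁺]^3[PO₄³⁻]^2 = (3s)^3 · (2s)^2 = 108s^5
108s^5 = 9.05×10⁻³³  ⇒  s^5 = 8.38×10⁻³⁵
Taking the 5th root, s = 1.53×10⁻⁷ mol/L.

1.53×10⁻⁷ M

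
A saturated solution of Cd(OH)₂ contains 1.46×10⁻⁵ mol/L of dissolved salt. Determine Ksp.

Cd(OH)₂(s) ⇌ Cd²⁺(aq) + 2 OH⁻(aq)
For each mole of Cd(OH)₂ that dissolves per liter, [Cd²⁺] = s and [OH⁻] = 2s; let s denote this solubility.
Ksp = [Cd²⁺][OH⁻]^2 = s · (2s)^2 = 4s^3
Ksp = 4 × (1.46×10⁻⁵)^3 = 1.24×10⁻¹⁴

Ksp = 1.24×10⁻¹⁴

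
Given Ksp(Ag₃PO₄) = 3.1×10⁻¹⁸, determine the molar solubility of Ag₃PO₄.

1.8×10⁻⁵ M

Ag₃PO₄(s) ⇌ 3 Ag⁺(aq) + PO₄³⁻(aq)
For each mole of Ag₃PO₄ that dissolves per liter, [Ag⁺] = 3s and [PO₄³⁻] = s; let s denote this solubility.
Ksp = [Ag⁺]^3[PO₄³⁻] = (3s)^3 · s = 27s^4
27s^4 = 3.1×10⁻¹⁸  ⇒  s^4 = 1.1×10⁻¹⁹
s = 1.8×10⁻⁵ mol/L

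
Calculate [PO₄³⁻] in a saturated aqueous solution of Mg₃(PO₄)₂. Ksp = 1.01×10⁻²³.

1.97×10⁻⁵ M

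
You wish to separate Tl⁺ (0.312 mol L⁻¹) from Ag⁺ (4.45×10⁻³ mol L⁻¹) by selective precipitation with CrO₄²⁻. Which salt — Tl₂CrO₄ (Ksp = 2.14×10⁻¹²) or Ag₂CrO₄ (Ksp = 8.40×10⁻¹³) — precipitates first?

Tl₂CrO₄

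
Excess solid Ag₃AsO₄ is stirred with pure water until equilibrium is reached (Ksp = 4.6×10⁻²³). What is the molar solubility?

Ag₃AsO₄(s) ⇌ 3 Ag⁺(aq) + AsO₄³⁻(aq)
For each mole of Ag₃AsO₄ that dissolves per liter, [Ag⁺] = 3s and [AsO₄³⁻] = s; let s denote this solubility.
Ksp = [Ag⁺]^3[AsO₄³⁻] = (3s)^3 · s = 27s^4
27s^4 = 4.6×10⁻²³  ⇒  s^4 = 1.7×10⁻²⁴
s = (1.7×10⁻²⁴)^(1/4) = 1.1×10⁻⁶ mol/L

1.1×10⁻⁶ M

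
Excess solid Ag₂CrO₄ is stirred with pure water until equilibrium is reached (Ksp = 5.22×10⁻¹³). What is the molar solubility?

5.07×10⁻⁵ M

Ag₂CrO₄(s) ⇌ 2 Ag⁺(aq) + CrO₄²⁻(aq)
If s mol/L of Ag₂CrO₄ dissolves, [Ag⁺] = 2s and [CrO₄²⁻] = s.
Ksp = [Ag⁺]^2[CrO₄²⁻] = (2s)^2 · s = 4s^3
4s^3 = 5.22×10⁻¹³  ⇒  s^3 = 1.31×10⁻¹³
Taking the 3rd root, s = 5.07×10⁻⁵ mol/L.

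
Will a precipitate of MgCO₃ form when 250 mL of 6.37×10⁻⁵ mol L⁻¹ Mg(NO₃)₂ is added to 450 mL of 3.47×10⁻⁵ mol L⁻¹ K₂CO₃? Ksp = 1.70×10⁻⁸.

No

Total volume after mixing = 250 + 450 = 700 mL.
[Mg²⁺] = (6.37×10⁻⁵)(250)/700 = 2.28×10⁻⁵ mol L⁻¹
[CO₃²⁻] = (3.47×10⁻⁵)(450)/700 = 2.23×10⁻⁵ mol L⁻¹
Q = [Mg²⁺][CO₃²⁻] = 5.07×10⁻¹⁰
Since Q (5.07×10⁻¹⁰) is less than Ksp (1.70×10⁻⁸), no MgCO₃ precipitates.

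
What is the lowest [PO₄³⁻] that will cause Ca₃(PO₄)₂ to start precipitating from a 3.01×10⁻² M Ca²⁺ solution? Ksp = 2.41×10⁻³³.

9.40×10⁻¹⁵ M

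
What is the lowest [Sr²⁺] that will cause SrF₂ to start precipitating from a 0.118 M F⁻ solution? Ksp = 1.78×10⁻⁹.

A salt starts to precipitate once the ion product Q reaches its Ksp.
SrF₂(s) ⇌ Sr²⁺(aq) + 2 F⁻(aq)
Ksp = [Sr²⁺][F⁻]^2 = [Sr²⁺](0.118)^2
[Sr²⁺] = 1.78×10⁻⁹ / (0.118)^2 = 1.28×10⁻⁷
[Sr²⁺] = 1.28×10⁻⁷ M

1.28×10⁻⁷ M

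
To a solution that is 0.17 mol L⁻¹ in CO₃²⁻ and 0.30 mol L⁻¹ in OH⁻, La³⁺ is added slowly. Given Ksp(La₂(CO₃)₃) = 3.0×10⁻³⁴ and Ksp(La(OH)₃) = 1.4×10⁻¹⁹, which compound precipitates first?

La(OH)₃

Precipitation begins when Q = Ksp.
For La₂(CO₃)₃: [La³⁺] = (Ksp/[CO₃²⁻]^3)^(1/2) = 2.5×10⁻¹⁶ mol L⁻¹
For La(OH)₃: [La³⁺] = (Ksp/[OH⁻]^3) = 5.2×10⁻¹⁸ mol L⁻¹
La(OH)₃ requires the lower [La³⁺], so it precipitates first.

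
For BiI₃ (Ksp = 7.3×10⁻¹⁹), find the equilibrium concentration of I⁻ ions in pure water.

BiI₃(s) ⇌ Bi³⁺(aq) + 3 I⁻(aq)
If s mol/L of BiI₃ dissolves, [Bi³⁺] = s and [I⁻] = 3s.
Ksp = [Bi³⁺][I⁻]^3 = s · (3s)^3 = 27s^4 = 7.3×10⁻¹⁹
s = 1.3×10⁻⁵ M
[I⁻] = 3s = 3.8×10⁻⁵ M

3.8×10⁻⁵ M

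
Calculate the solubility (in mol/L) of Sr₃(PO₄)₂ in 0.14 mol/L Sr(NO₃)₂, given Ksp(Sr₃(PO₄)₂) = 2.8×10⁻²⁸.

1.6×10⁻¹³ M

Sr₃(PO₄)₂(s) ⇌ 3 Sr²⁺(aq) + 2 PO₄³⁻(aq)
Sr²⁺ is already present at 0.14 mol/L. If s mol/L of Sr₃(PO₄)₂ dissolves, [PO₄³⁻] = 2s while [Sr²⁺] ≈ 0.14 mol/L.
Ksp = [Sr²⁺]^3[PO₄³⁻]^2 = (0.14)^3(2s)^2
(2s)^2 = 2.8×10⁻²⁸ / (0.14)^3 = 1.0×10⁻²⁵
s = 1.6×10⁻¹³ mol/L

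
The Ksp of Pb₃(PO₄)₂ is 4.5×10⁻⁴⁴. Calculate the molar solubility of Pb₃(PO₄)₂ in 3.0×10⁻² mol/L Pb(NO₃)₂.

2.0×10⁻²⁰ M

Pb₃(PO₄)₂(s) ⇌ 3 Pb²⁺(aq) + 2 PO₄³⁻(aq)
Let s be the solubility of Pb₃(PO₄)₂ here. The common ion gives [Pb²⁺] ≈ 3.0×10⁻² mol/L, and [PO₄³⁻] = 2s.
Ksp = [Pb²⁺]^3[PO₄³⁻]^2 = (3.0×10⁻²)^3(2s)^2
(2s)^2 = 4.5×10⁻⁴⁴ / (3.0×10⁻²)^3 = 1.7×10⁻³⁹
s = 2.0×10⁻²⁰ mol/L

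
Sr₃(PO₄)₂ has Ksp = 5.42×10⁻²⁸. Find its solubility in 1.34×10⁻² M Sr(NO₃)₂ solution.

Sr₃(PO₄)₂(s) ⇌ 3 Sr²⁺(aq) + 2 PO₄³⁻(aq)
Let s be the solubility of Sr₃(PO₄)₂ here. The common ion gives [Sr²⁺] ≈ 1.34×10⁻² M, and [PO₄³⁻] = 2s.
Ksp = [Sr²⁺]^3[PO₄³⁻]^2 = (1.34×10⁻²)^3(2s)^2
(2s)^2 = 5.42×10⁻²⁸ / (1.34×10⁻²)^3 = 2.25×10⁻²²
s = 7.50×10⁻¹² M

7.50×10⁻¹² M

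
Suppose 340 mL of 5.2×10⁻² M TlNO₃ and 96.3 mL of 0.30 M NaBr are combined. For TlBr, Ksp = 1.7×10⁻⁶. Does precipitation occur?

Yes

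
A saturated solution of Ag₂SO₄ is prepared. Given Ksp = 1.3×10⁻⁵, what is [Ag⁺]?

Ag₂SO₄(s) ⇌ 2 Ag⁺(aq) + SO₄²⁻(aq)
With molar solubility s: [Ag⁺] = 2s, [SO₄²⁻] = s.
Ksp = [Ag⁺]^2[SO₄²⁻] = (2s)^2 · s = 4s^3 = 1.3×10⁻⁵
s = 1.5×10⁻² mol L⁻¹
[Ag⁺] = 2s = 3.0×10⁻² mol L⁻¹

3.0×10⁻² M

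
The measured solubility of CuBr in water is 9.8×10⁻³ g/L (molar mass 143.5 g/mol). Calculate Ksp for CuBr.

s = (9.8×10⁻³ g L⁻¹)/(143.5 g mol⁻¹) = 6.829×10⁻⁵ M
CuBr(s) ⇌ Cu⁺(aq) + Br⁻(aq)
Call the molar solubility s, so that [Cu⁺] = s and [Br⁻] = s.
Ksp = [Cu⁺][Br⁻] = s · s = s^2
Ksp = (6.829×10⁻⁵)^2 = 4.7×10⁻⁹

Ksp = 4.7×10⁻⁹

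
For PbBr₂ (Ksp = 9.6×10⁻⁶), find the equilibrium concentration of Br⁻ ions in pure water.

2.7×10⁻² M

PbBr₂(s) ⇌ Pb²⁺(aq) + 2 Br⁻(aq)
Let s be the molar solubility. Then [Pb²⁺] = s and [Br⁻] = 2s.
Ksp = [Pb²⁺][Br⁻]^2 = s · (2s)^2 = 4s^3 = 9.6×10⁻⁶
s = 1.3×10⁻² M
[Br⁻] = 2s = 2.7×10⁻² M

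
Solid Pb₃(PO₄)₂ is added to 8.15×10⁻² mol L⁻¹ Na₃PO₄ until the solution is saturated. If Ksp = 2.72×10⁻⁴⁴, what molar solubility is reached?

Pb₃(PO₄)₂(s) ⇌ 3 Pb²⁺(aq) + 2 PO₄³⁻(aq)
Let s be the solubility of Pb₃(PO₄)₂ here. The common ion gives [PO₄³⁻] ≈ 8.15×10⁻² mol L⁻¹, and [Pb²⁺] = 3s.
Ksp = [Pb²⁺]^3[PO₄³⁻]^2 = (3s)^3(8.15×10⁻²)^2
(3s)^3 = 2.72×10⁻⁴⁴ / (8.15×10⁻²)^2 = 4.09×10⁻⁴²
s = 5.33×10⁻¹⁵ mol L⁻¹

5.33×10⁻¹⁵ M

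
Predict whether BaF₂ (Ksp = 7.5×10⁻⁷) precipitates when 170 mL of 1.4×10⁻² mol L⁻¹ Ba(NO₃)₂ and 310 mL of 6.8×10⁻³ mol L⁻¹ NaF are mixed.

Total volume after mixing = 170 + 310 = 480 mL.
[Ba²⁺] = (1.4×10⁻²)(170)/480 = 5.0×10⁻³ mol L⁻¹
[F⁻] = (6.8×10⁻³)(310)/480 = 4.4×10⁻³ mol L⁻¹
Q = [Ba²⁺][F⁻]^2 = 9.6×10⁻⁸
Q = 9.6×10⁻⁸ < Ksp = 7.5×10⁻⁷, so the solution is unsaturated and no precipitate forms.

No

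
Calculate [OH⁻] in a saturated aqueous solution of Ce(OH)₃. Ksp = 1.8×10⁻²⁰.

1.5×10⁻⁵ M

Ce(OH)₃(s) ⇌ Ce³⁺(aq) + 3 OH⁻(aq)
Let s be the molar solubility. Then [Ce³⁺] = s and [OH⁻] = 3s.
Ksp = [Ce³⁺][OH⁻]^3 = s · (3s)^3 = 27s^4 = 1.8×10⁻²⁰
s = 5.1×10⁻⁶ M
[OH⁻] = 3s = 1.5×10⁻⁵ M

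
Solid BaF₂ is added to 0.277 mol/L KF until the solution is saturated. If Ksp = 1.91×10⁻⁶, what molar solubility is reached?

2.49×10⁻⁵ M

BaF₂(s) ⇌ Ba²⁺(aq) + 2 F⁻(aq)
The solution already contains F⁻ at 0.277 mol/L. Let s be the molar solubility of BaF₂.
[F⁻] ≈ 0.277 mol/L (common ion dominates); [Ba²⁺] = s.
Ksp = [Ba²⁺][F⁻]^2 = s(0.277)^2
s = 1.91×10⁻⁶ / (0.277)^2 = 2.49×10⁻⁵
s = 2.49×10⁻⁵ mol/L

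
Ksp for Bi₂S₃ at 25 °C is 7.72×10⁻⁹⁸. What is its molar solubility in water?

1.48×10⁻²⁰ M

Bi₂S₃(s) ⇌ 2 Bi³⁺(aq) + 3 S²⁻(aq)
If s mol/L of Bi₂S₃ dissolves, [Bi³⁺] = 2s and [S²⁻] = 3s.
Ksp = [Bi³⁺]^2[S²⁻]^3 = (2s)^2 · (3s)^3 = 108s^5
108s^5 = 7.72×10⁻⁹⁸  ⇒  s^5 = 7.15×10⁻¹⁰⁰
s = (7.15×10⁻¹⁰⁰)^(1/5) = 1.48×10⁻²⁰ mol/L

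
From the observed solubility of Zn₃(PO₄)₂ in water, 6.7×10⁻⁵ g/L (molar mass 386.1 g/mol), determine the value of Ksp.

s = (6.7×10⁻⁵ g L⁻¹)/(386.1 g mol⁻¹) = 1.735×10⁻⁷ M
Zn₃(PO₄)₂(s) ⇌ 3 Zn²⁺(aq) + 2 PO₄³⁻(aq)
For each mole of Zn₃(PO₄)₂ that dissolves per liter, [Zn²⁺] = 3s and [PO₄³⁻] = 2s; let s denote this solubility.
Ksp = [Zn²⁺]^3[PO₄³⁻]^2 = (3s)^3 · (2s)^2 = 108s^5
Ksp = 108 × (1.735×10⁻⁷)^5 = 1.7×10⁻³²

Ksp = 1.7×10⁻³²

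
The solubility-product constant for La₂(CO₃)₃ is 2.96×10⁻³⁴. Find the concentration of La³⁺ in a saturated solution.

1.54×10⁻⁷ M

La₂(CO₃)₃(s) ⇌ 2 La³⁺(aq) + 3 CO₃²⁻(aq)
Call the molar solubility s, so that [La³⁺] = 2s and [CO₃²⁻] = 3s.
Ksp = [La³⁺]^2[CO₃²⁻]^3 = (2s)^2 · (3s)^3 = 108s^5 = 2.96×10⁻³⁴
s = 7.72×10⁻⁸ mol/L
[La³⁺] = 2s = 1.54×10⁻⁷ mol/L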